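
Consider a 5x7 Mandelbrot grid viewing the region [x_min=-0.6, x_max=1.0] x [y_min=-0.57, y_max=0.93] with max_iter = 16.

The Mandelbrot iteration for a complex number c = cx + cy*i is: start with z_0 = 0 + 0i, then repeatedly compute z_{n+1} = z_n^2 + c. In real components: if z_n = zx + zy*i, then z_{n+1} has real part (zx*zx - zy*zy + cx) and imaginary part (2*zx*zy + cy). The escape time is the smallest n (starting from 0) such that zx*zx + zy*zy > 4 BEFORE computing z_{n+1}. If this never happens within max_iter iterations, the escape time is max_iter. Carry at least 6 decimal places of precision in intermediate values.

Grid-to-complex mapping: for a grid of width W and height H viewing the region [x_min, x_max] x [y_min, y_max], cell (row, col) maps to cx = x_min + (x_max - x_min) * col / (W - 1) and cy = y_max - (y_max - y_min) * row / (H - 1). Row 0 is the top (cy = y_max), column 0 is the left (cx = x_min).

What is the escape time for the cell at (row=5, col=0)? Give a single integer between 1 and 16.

Answer: 16

Derivation:
z_0 = 0 + 0i, c = -0.6000 + -0.3200i
Iter 1: z = -0.6000 + -0.3200i, |z|^2 = 0.4624
Iter 2: z = -0.3424 + 0.0640i, |z|^2 = 0.1213
Iter 3: z = -0.4869 + -0.3638i, |z|^2 = 0.3694
Iter 4: z = -0.4953 + 0.0343i, |z|^2 = 0.2465
Iter 5: z = -0.3558 + -0.3539i, |z|^2 = 0.2519
Iter 6: z = -0.5987 + -0.0681i, |z|^2 = 0.3631
Iter 7: z = -0.2462 + -0.2384i, |z|^2 = 0.1175
Iter 8: z = -0.5962 + -0.2026i, |z|^2 = 0.3965
Iter 9: z = -0.2856 + -0.0784i, |z|^2 = 0.0877
Iter 10: z = -0.5246 + -0.2752i, |z|^2 = 0.3510
Iter 11: z = -0.4005 + -0.0313i, |z|^2 = 0.1614
Iter 12: z = -0.4406 + -0.2950i, |z|^2 = 0.2811
Iter 13: z = -0.4929 + -0.0601i, |z|^2 = 0.2466
Iter 14: z = -0.3606 + -0.2608i, |z|^2 = 0.1981
Iter 15: z = -0.5379 + -0.1319i, |z|^2 = 0.3068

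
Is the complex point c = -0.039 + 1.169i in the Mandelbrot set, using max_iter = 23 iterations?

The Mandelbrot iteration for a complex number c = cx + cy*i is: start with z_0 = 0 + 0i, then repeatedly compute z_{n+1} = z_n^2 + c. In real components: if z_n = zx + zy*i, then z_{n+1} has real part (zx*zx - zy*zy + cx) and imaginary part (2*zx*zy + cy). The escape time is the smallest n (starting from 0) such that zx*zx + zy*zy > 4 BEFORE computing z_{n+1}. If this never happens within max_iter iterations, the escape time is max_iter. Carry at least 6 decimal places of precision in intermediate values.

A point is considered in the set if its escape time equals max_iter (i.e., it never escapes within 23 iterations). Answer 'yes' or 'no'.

z_0 = 0 + 0i, c = -0.0390 + 1.1690i
Iter 1: z = -0.0390 + 1.1690i, |z|^2 = 1.3681
Iter 2: z = -1.4040 + 1.0778i, |z|^2 = 3.1330
Iter 3: z = 0.7706 + -1.8576i, |z|^2 = 4.0446
Escaped at iteration 3

Answer: no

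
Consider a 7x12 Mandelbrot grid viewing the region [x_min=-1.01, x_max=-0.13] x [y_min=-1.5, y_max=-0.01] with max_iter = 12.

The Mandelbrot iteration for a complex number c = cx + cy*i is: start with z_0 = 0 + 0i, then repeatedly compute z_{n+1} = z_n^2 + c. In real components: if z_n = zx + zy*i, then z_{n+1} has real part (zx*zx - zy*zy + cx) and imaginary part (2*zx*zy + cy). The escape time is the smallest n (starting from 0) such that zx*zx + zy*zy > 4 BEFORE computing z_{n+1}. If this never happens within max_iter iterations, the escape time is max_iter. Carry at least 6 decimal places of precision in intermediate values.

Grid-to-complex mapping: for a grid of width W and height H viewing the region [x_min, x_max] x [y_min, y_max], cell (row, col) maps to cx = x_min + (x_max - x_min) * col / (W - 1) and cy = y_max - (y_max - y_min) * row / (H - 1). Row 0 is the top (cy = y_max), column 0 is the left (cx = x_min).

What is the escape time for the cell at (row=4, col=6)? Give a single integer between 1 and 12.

z_0 = 0 + 0i, c = -0.1300 + -0.5518i
Iter 1: z = -0.1300 + -0.5518i, |z|^2 = 0.3214
Iter 2: z = -0.4176 + -0.4083i, |z|^2 = 0.3411
Iter 3: z = -0.1224 + -0.2108i, |z|^2 = 0.0594
Iter 4: z = -0.1595 + -0.5002i, |z|^2 = 0.2757
Iter 5: z = -0.3548 + -0.3923i, |z|^2 = 0.2798
Iter 6: z = -0.1580 + -0.2734i, |z|^2 = 0.0997
Iter 7: z = -0.1798 + -0.4654i, |z|^2 = 0.2489
Iter 8: z = -0.3143 + -0.3845i, |z|^2 = 0.2466
Iter 9: z = -0.1790 + -0.3102i, |z|^2 = 0.1283
Iter 10: z = -0.1942 + -0.4408i, |z|^2 = 0.2320
Iter 11: z = -0.2866 + -0.3807i, |z|^2 = 0.2270

Answer: 12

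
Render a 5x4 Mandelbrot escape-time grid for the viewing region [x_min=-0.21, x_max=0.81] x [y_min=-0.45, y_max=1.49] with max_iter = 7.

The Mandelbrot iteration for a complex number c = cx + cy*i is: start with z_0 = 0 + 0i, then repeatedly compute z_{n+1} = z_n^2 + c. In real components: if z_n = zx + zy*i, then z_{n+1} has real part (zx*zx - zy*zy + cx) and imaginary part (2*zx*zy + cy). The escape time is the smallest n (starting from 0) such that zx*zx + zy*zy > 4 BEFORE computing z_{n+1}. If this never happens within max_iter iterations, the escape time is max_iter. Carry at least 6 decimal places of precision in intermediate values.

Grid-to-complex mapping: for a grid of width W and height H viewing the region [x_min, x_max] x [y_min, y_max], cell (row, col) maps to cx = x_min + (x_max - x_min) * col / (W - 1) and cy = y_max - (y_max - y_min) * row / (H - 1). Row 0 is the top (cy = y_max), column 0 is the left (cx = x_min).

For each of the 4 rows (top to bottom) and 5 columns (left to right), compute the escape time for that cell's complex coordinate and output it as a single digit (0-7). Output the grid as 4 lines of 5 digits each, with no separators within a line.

Answer: 22222
77432
77743
77743

Derivation:
(row=0, col=0): c = -0.2100 + 1.4900i → escape time 2
(row=0, col=1): c = 0.0450 + 1.4900i → escape time 2
(row=0, col=2): c = 0.3000 + 1.4900i → escape time 2
(row=0, col=3): c = 0.5550 + 1.4900i → escape time 2
(row=0, col=4): c = 0.8100 + 1.4900i → escape time 2
(row=1, col=0): c = -0.2100 + 0.8433i → escape time 7
(row=1, col=1): c = 0.0450 + 0.8433i → escape time 7
(row=1, col=2): c = 0.3000 + 0.8433i → escape time 4
(row=1, col=3): c = 0.5550 + 0.8433i → escape time 3
(row=1, col=4): c = 0.8100 + 0.8433i → escape time 2
(row=2, col=0): c = -0.2100 + 0.1967i → escape time 7
(row=2, col=1): c = 0.0450 + 0.1967i → escape time 7
(row=2, col=2): c = 0.3000 + 0.1967i → escape time 7
(row=2, col=3): c = 0.5550 + 0.1967i → escape time 4
(row=2, col=4): c = 0.8100 + 0.1967i → escape time 3
(row=3, col=0): c = -0.2100 + -0.4500i → escape time 7
(row=3, col=1): c = 0.0450 + -0.4500i → escape time 7
(row=3, col=2): c = 0.3000 + -0.4500i → escape time 7
(row=3, col=3): c = 0.5550 + -0.4500i → escape time 4
(row=3, col=4): c = 0.8100 + -0.4500i → escape time 3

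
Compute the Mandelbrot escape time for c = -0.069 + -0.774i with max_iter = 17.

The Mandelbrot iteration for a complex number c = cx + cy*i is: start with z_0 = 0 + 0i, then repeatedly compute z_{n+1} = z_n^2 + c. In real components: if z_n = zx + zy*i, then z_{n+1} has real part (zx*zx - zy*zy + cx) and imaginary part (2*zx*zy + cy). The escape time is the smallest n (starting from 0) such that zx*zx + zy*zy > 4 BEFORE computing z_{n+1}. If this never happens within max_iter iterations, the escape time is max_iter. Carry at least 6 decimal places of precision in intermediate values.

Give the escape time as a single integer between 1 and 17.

z_0 = 0 + 0i, c = -0.0690 + -0.7740i
Iter 1: z = -0.0690 + -0.7740i, |z|^2 = 0.6038
Iter 2: z = -0.6633 + -0.6672i, |z|^2 = 0.8851
Iter 3: z = -0.0742 + 0.1111i, |z|^2 = 0.0178
Iter 4: z = -0.0758 + -0.7905i, |z|^2 = 0.6306
Iter 5: z = -0.6881 + -0.6541i, |z|^2 = 0.9013
Iter 6: z = -0.0233 + 0.1262i, |z|^2 = 0.0165
Iter 7: z = -0.0844 + -0.7799i, |z|^2 = 0.6153
Iter 8: z = -0.6701 + -0.6424i, |z|^2 = 0.8617
Iter 9: z = -0.0326 + 0.0870i, |z|^2 = 0.0086
Iter 10: z = -0.0755 + -0.7797i, |z|^2 = 0.6136
Iter 11: z = -0.6712 + -0.6563i, |z|^2 = 0.8812
Iter 12: z = -0.0492 + 0.1070i, |z|^2 = 0.0139
Iter 13: z = -0.0780 + -0.7845i, |z|^2 = 0.6216
Iter 14: z = -0.6784 + -0.6516i, |z|^2 = 0.8848
Iter 15: z = -0.0333 + 0.1101i, |z|^2 = 0.0132
Iter 16: z = -0.0800 + -0.7813i, |z|^2 = 0.6169

Answer: 17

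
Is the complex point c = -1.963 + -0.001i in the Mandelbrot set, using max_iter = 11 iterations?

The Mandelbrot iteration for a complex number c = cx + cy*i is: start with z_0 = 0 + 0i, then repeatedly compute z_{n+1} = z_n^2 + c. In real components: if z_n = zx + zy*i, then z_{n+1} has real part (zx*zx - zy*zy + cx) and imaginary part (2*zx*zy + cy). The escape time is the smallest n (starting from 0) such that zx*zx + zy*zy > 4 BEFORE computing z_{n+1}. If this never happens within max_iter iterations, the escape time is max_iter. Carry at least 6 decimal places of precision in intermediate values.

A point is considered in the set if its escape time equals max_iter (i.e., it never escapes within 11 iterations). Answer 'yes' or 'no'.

z_0 = 0 + 0i, c = -1.9630 + -0.0010i
Iter 1: z = -1.9630 + -0.0010i, |z|^2 = 3.8534
Iter 2: z = 1.8904 + 0.0029i, |z|^2 = 3.5735
Iter 3: z = 1.6105 + 0.0101i, |z|^2 = 2.5938
Iter 4: z = 0.6306 + 0.0314i, |z|^2 = 0.3986
Iter 5: z = -1.5664 + 0.0386i, |z|^2 = 2.4551
Iter 6: z = 0.4891 + -0.1220i, |z|^2 = 0.2541
Iter 7: z = -1.7387 + -0.1203i, |z|^2 = 3.0374
Iter 8: z = 1.0455 + 0.4173i, |z|^2 = 1.2672
Iter 9: z = -1.0441 + 0.8716i, |z|^2 = 1.8499
Iter 10: z = -1.6326 + -1.8211i, |z|^2 = 5.9820
Escaped at iteration 10

Answer: no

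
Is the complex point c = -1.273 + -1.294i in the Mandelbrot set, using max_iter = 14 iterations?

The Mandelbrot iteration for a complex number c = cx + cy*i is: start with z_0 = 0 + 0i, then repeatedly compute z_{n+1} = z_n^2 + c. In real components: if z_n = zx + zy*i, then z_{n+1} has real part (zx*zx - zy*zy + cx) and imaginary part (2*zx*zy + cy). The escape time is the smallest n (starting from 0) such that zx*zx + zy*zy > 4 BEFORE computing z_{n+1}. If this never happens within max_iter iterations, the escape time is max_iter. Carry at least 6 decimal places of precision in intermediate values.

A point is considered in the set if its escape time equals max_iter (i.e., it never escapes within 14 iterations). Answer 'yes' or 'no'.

Answer: no

Derivation:
z_0 = 0 + 0i, c = -1.2730 + -1.2940i
Iter 1: z = -1.2730 + -1.2940i, |z|^2 = 3.2950
Iter 2: z = -1.3269 + 2.0005i, |z|^2 = 5.7628
Escaped at iteration 2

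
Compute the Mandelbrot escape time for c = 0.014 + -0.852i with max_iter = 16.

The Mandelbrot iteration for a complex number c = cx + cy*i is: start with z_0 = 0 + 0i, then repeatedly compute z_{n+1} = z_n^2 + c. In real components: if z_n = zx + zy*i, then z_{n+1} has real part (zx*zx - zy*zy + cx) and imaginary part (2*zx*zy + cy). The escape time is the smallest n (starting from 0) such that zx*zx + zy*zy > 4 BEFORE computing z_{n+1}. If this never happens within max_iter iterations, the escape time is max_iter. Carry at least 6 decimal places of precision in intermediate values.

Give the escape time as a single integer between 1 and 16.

Answer: 16

Derivation:
z_0 = 0 + 0i, c = 0.0140 + -0.8520i
Iter 1: z = 0.0140 + -0.8520i, |z|^2 = 0.7261
Iter 2: z = -0.7117 + -0.8759i, |z|^2 = 1.2737
Iter 3: z = -0.2466 + 0.3947i, |z|^2 = 0.2166
Iter 4: z = -0.0810 + -1.0467i, |z|^2 = 1.1021
Iter 5: z = -1.0750 + -0.6825i, |z|^2 = 1.6213
Iter 6: z = 0.7038 + 0.6152i, |z|^2 = 0.8738
Iter 7: z = 0.1307 + 0.0140i, |z|^2 = 0.0173
Iter 8: z = 0.0309 + -0.8483i, |z|^2 = 0.7206
Iter 9: z = -0.7047 + -0.9044i, |z|^2 = 1.3146
Iter 10: z = -0.3073 + 0.4228i, |z|^2 = 0.2732
Iter 11: z = -0.0703 + -1.1119i, |z|^2 = 1.2412
Iter 12: z = -1.2173 + -0.6957i, |z|^2 = 1.9658
Iter 13: z = 1.0117 + 0.8417i, |z|^2 = 1.7321
Iter 14: z = 0.3291 + 0.8512i, |z|^2 = 0.8329
Iter 15: z = -0.6023 + -0.2917i, |z|^2 = 0.4478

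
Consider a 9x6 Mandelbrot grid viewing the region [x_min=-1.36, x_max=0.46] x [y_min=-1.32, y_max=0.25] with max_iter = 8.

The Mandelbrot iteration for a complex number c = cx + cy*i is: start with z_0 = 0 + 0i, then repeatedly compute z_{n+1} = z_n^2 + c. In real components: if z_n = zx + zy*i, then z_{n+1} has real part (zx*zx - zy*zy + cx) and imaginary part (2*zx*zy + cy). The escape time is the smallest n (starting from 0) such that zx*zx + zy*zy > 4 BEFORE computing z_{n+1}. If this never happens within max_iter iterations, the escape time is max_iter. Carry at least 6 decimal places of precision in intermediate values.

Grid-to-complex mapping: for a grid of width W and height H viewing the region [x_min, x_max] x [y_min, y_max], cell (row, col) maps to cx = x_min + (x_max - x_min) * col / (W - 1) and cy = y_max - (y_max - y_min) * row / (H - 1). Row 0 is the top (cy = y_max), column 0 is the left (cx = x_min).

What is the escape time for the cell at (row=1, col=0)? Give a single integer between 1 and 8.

z_0 = 0 + 0i, c = -1.3600 + -0.0640i
Iter 1: z = -1.3600 + -0.0640i, |z|^2 = 1.8537
Iter 2: z = 0.4855 + 0.1101i, |z|^2 = 0.2478
Iter 3: z = -1.1364 + 0.0429i, |z|^2 = 1.2933
Iter 4: z = -0.0704 + -0.1615i, |z|^2 = 0.0310
Iter 5: z = -1.3811 + -0.0413i, |z|^2 = 1.9092
Iter 6: z = 0.5458 + 0.0500i, |z|^2 = 0.3004
Iter 7: z = -1.0646 + -0.0095i, |z|^2 = 1.1335

Answer: 8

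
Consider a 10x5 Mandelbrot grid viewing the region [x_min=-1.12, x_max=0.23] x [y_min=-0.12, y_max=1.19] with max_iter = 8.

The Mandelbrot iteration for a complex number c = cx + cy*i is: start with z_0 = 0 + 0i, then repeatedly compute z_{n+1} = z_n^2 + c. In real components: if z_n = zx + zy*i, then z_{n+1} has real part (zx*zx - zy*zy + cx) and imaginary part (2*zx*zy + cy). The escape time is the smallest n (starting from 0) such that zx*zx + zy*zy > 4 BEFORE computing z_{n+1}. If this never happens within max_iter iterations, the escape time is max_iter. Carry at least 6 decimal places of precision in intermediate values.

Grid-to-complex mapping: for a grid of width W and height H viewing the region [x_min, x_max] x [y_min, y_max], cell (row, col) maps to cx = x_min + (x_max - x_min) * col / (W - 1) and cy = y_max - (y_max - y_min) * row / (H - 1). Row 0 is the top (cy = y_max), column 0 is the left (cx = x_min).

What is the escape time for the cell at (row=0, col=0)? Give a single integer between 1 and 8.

Answer: 3

Derivation:
z_0 = 0 + 0i, c = -1.1200 + 1.1900i
Iter 1: z = -1.1200 + 1.1900i, |z|^2 = 2.6705
Iter 2: z = -1.2817 + -1.4756i, |z|^2 = 3.8202
Iter 3: z = -1.6546 + 4.9726i, |z|^2 = 27.4641
Escaped at iteration 3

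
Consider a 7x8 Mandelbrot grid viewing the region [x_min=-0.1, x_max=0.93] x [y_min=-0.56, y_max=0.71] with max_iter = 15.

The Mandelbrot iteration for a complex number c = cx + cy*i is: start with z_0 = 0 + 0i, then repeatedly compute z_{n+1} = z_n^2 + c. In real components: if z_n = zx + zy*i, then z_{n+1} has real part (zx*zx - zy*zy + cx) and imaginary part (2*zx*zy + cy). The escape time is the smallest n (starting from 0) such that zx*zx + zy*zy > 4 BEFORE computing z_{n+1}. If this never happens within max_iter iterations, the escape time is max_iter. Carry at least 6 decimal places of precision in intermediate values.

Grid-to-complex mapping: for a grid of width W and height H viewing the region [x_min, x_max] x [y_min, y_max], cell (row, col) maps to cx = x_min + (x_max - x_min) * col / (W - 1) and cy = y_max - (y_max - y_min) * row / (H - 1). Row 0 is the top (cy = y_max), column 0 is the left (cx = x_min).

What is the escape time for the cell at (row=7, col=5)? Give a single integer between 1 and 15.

z_0 = 0 + 0i, c = 0.7583 + -0.5600i
Iter 1: z = 0.7583 + -0.5600i, |z|^2 = 0.8887
Iter 2: z = 1.0198 + -1.4093i, |z|^2 = 3.0262
Iter 3: z = -0.1879 + -3.4345i, |z|^2 = 11.8310
Escaped at iteration 3

Answer: 3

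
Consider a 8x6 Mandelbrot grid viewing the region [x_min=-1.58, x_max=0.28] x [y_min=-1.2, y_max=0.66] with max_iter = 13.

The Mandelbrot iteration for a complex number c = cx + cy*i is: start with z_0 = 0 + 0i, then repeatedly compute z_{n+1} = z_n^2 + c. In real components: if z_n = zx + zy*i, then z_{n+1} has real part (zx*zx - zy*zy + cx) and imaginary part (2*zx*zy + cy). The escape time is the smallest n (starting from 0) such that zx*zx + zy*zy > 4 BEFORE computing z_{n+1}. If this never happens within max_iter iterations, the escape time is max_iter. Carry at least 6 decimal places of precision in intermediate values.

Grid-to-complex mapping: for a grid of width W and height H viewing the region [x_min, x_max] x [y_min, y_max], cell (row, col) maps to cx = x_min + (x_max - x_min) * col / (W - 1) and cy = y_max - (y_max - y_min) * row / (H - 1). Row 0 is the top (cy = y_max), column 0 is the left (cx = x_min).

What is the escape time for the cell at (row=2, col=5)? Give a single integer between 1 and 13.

Answer: 13

Derivation:
z_0 = 0 + 0i, c = -0.2514 + -0.0840i
Iter 1: z = -0.2514 + -0.0840i, |z|^2 = 0.0703
Iter 2: z = -0.1953 + -0.0418i, |z|^2 = 0.0399
Iter 3: z = -0.2150 + -0.0677i, |z|^2 = 0.0508
Iter 4: z = -0.2098 + -0.0549i, |z|^2 = 0.0470
Iter 5: z = -0.2104 + -0.0610i, |z|^2 = 0.0480
Iter 6: z = -0.2109 + -0.0583i, |z|^2 = 0.0479
Iter 7: z = -0.2104 + -0.0594i, |z|^2 = 0.0478
Iter 8: z = -0.2107 + -0.0590i, |z|^2 = 0.0479
Iter 9: z = -0.2105 + -0.0591i, |z|^2 = 0.0478
Iter 10: z = -0.2106 + -0.0591i, |z|^2 = 0.0478
Iter 11: z = -0.2106 + -0.0591i, |z|^2 = 0.0478
Iter 12: z = -0.2106 + -0.0591i, |z|^2 = 0.0478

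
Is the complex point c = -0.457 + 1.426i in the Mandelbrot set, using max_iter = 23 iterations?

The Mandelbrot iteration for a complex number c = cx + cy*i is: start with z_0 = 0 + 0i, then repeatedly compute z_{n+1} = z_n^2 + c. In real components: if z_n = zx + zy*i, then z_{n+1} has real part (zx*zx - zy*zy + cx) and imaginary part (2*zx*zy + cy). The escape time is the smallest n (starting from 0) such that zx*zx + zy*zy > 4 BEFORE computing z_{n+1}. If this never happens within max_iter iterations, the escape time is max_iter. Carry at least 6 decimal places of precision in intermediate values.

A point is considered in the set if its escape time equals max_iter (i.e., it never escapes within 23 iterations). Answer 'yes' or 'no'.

z_0 = 0 + 0i, c = -0.4570 + 1.4260i
Iter 1: z = -0.4570 + 1.4260i, |z|^2 = 2.2423
Iter 2: z = -2.2816 + 0.1226i, |z|^2 = 5.2209
Escaped at iteration 2

Answer: no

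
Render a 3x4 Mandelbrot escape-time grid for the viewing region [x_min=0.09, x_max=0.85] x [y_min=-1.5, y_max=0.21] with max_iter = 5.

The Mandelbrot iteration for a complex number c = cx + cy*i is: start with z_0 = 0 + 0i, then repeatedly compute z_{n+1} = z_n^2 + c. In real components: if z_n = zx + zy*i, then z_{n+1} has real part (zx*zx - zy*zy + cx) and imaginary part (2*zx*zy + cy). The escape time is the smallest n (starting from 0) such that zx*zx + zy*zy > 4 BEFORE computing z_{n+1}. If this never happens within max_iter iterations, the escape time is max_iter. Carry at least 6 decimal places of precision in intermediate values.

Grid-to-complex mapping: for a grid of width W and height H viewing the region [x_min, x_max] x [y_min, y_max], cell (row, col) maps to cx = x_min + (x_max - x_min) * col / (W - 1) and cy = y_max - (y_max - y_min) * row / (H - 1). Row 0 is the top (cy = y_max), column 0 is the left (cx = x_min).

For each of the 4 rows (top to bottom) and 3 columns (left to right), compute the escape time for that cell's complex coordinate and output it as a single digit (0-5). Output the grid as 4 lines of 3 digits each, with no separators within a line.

(row=0, col=0): c = 0.0900 + 0.2100i → escape time 5
(row=0, col=1): c = 0.4700 + 0.2100i → escape time 5
(row=0, col=2): c = 0.8500 + 0.2100i → escape time 3
(row=1, col=0): c = 0.0900 + -0.3600i → escape time 5
(row=1, col=1): c = 0.4700 + -0.3600i → escape time 5
(row=1, col=2): c = 0.8500 + -0.3600i → escape time 3
(row=2, col=0): c = 0.0900 + -0.9300i → escape time 5
(row=2, col=1): c = 0.4700 + -0.9300i → escape time 3
(row=2, col=2): c = 0.8500 + -0.9300i → escape time 2
(row=3, col=0): c = 0.0900 + -1.5000i → escape time 2
(row=3, col=1): c = 0.4700 + -1.5000i → escape time 2
(row=3, col=2): c = 0.8500 + -1.5000i → escape time 2

Answer: 553
553
532
222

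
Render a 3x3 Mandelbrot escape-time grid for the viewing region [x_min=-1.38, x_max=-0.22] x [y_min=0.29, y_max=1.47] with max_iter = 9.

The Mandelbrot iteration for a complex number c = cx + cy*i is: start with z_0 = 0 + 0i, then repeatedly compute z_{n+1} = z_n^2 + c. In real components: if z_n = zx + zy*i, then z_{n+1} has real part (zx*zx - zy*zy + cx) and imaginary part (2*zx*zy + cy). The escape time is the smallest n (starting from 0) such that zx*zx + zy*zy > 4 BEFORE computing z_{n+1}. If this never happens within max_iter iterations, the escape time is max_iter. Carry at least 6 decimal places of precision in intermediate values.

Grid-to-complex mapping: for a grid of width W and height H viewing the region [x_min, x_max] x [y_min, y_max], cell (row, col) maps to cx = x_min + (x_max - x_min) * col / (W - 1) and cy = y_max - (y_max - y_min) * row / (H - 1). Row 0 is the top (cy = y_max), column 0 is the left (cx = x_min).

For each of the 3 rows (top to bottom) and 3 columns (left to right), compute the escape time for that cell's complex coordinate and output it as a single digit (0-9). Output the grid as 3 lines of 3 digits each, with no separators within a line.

Answer: 122
349
699

Derivation:
(row=0, col=0): c = -1.3800 + 1.4700i → escape time 1
(row=0, col=1): c = -0.8000 + 1.4700i → escape time 2
(row=0, col=2): c = -0.2200 + 1.4700i → escape time 2
(row=1, col=0): c = -1.3800 + 0.8800i → escape time 3
(row=1, col=1): c = -0.8000 + 0.8800i → escape time 4
(row=1, col=2): c = -0.2200 + 0.8800i → escape time 9
(row=2, col=0): c = -1.3800 + 0.2900i → escape time 6
(row=2, col=1): c = -0.8000 + 0.2900i → escape time 9
(row=2, col=2): c = -0.2200 + 0.2900i → escape time 9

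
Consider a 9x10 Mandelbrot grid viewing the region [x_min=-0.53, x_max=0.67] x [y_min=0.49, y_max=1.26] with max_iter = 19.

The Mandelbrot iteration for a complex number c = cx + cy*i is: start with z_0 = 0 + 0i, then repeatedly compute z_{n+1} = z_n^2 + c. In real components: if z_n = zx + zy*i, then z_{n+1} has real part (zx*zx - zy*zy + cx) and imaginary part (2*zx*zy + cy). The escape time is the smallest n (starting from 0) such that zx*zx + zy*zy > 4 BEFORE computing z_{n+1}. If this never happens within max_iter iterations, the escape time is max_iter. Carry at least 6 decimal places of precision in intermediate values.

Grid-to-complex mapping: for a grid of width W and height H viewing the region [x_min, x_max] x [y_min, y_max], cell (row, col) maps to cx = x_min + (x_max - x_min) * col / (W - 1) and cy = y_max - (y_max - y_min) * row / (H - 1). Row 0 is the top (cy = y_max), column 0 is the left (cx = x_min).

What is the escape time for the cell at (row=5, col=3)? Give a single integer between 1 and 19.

Answer: 19

Derivation:
z_0 = 0 + 0i, c = -0.0800 + 0.8322i
Iter 1: z = -0.0800 + 0.8322i, |z|^2 = 0.6990
Iter 2: z = -0.7662 + 0.6991i, |z|^2 = 1.0757
Iter 3: z = 0.0184 + -0.2390i, |z|^2 = 0.0575
Iter 4: z = -0.1368 + 0.8234i, |z|^2 = 0.6968
Iter 5: z = -0.7394 + 0.6069i, |z|^2 = 0.9150
Iter 6: z = 0.0983 + -0.0653i, |z|^2 = 0.0139
Iter 7: z = -0.0746 + 0.8194i, |z|^2 = 0.6770
Iter 8: z = -0.7458 + 0.7100i, |z|^2 = 1.0603
Iter 9: z = -0.0278 + -0.2268i, |z|^2 = 0.0522
Iter 10: z = -0.1307 + 0.8448i, |z|^2 = 0.7308
Iter 11: z = -0.7766 + 0.6114i, |z|^2 = 0.9770
Iter 12: z = 0.1493 + -0.1175i, |z|^2 = 0.0361
Iter 13: z = -0.0715 + 0.7971i, |z|^2 = 0.6405
Iter 14: z = -0.7103 + 0.7182i, |z|^2 = 1.0204
Iter 15: z = -0.0913 + -0.1881i, |z|^2 = 0.0437
Iter 16: z = -0.1070 + 0.8666i, |z|^2 = 0.7624
Iter 17: z = -0.8195 + 0.6467i, |z|^2 = 1.0898
Iter 18: z = 0.1733 + -0.2277i, |z|^2 = 0.0819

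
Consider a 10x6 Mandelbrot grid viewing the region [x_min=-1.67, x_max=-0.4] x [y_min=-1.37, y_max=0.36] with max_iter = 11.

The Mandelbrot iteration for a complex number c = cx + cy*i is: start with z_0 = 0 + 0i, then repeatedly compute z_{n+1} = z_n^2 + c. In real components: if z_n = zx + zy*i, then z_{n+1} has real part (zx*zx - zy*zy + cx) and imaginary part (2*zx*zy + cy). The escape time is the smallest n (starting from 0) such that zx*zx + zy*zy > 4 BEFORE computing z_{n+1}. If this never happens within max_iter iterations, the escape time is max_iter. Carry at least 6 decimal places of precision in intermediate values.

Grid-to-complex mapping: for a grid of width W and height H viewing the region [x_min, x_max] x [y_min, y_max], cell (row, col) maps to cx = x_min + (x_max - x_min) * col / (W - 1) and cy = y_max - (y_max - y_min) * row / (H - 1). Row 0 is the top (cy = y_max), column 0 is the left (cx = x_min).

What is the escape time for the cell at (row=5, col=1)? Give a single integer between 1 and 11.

z_0 = 0 + 0i, c = -1.5289 + -1.3700i
Iter 1: z = -1.5289 + -1.3700i, |z|^2 = 4.2144
Escaped at iteration 1

Answer: 1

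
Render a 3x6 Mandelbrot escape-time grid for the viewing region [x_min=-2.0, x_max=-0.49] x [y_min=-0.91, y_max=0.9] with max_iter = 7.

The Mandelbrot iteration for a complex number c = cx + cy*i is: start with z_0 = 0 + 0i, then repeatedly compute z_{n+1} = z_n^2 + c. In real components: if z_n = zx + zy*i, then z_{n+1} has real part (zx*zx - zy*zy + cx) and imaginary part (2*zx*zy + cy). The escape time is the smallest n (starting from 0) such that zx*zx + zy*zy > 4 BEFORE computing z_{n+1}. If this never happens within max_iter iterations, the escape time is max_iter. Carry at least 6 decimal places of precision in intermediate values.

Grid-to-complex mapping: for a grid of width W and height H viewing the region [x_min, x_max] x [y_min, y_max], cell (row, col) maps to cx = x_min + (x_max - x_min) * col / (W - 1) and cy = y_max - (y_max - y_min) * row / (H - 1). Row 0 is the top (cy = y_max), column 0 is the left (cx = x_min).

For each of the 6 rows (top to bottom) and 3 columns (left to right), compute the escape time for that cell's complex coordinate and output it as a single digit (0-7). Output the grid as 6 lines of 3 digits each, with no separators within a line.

Answer: 134
147
177
177
147
134

Derivation:
(row=0, col=0): c = -2.0000 + 0.9000i → escape time 1
(row=0, col=1): c = -1.2450 + 0.9000i → escape time 3
(row=0, col=2): c = -0.4900 + 0.9000i → escape time 4
(row=1, col=0): c = -2.0000 + 0.5380i → escape time 1
(row=1, col=1): c = -1.2450 + 0.5380i → escape time 4
(row=1, col=2): c = -0.4900 + 0.5380i → escape time 7
(row=2, col=0): c = -2.0000 + 0.1760i → escape time 1
(row=2, col=1): c = -1.2450 + 0.1760i → escape time 7
(row=2, col=2): c = -0.4900 + 0.1760i → escape time 7
(row=3, col=0): c = -2.0000 + -0.1860i → escape time 1
(row=3, col=1): c = -1.2450 + -0.1860i → escape time 7
(row=3, col=2): c = -0.4900 + -0.1860i → escape time 7
(row=4, col=0): c = -2.0000 + -0.5480i → escape time 1
(row=4, col=1): c = -1.2450 + -0.5480i → escape time 4
(row=4, col=2): c = -0.4900 + -0.5480i → escape time 7
(row=5, col=0): c = -2.0000 + -0.9100i → escape time 1
(row=5, col=1): c = -1.2450 + -0.9100i → escape time 3
(row=5, col=2): c = -0.4900 + -0.9100i → escape time 4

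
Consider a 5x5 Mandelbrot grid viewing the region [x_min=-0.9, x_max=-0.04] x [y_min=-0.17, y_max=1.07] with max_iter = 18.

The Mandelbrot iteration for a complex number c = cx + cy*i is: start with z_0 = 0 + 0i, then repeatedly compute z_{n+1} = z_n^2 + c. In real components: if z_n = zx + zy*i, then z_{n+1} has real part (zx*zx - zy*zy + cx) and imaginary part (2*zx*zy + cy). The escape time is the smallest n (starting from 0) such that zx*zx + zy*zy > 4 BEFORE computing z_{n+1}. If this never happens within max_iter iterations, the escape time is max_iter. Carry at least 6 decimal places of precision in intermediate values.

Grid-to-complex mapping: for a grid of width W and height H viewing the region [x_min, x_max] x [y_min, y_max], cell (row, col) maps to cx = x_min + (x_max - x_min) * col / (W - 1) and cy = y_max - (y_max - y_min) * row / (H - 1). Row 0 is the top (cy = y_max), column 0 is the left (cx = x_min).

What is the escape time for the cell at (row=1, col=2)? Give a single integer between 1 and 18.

z_0 = 0 + 0i, c = -0.4700 + 0.7600i
Iter 1: z = -0.4700 + 0.7600i, |z|^2 = 0.7985
Iter 2: z = -0.8267 + 0.0456i, |z|^2 = 0.6855
Iter 3: z = 0.2114 + 0.6846i, |z|^2 = 0.5134
Iter 4: z = -0.8940 + 1.0494i, |z|^2 = 1.9005
Iter 5: z = -0.7720 + -1.1163i, |z|^2 = 1.8421
Iter 6: z = -1.1203 + 2.4835i, |z|^2 = 7.4229
Escaped at iteration 6

Answer: 6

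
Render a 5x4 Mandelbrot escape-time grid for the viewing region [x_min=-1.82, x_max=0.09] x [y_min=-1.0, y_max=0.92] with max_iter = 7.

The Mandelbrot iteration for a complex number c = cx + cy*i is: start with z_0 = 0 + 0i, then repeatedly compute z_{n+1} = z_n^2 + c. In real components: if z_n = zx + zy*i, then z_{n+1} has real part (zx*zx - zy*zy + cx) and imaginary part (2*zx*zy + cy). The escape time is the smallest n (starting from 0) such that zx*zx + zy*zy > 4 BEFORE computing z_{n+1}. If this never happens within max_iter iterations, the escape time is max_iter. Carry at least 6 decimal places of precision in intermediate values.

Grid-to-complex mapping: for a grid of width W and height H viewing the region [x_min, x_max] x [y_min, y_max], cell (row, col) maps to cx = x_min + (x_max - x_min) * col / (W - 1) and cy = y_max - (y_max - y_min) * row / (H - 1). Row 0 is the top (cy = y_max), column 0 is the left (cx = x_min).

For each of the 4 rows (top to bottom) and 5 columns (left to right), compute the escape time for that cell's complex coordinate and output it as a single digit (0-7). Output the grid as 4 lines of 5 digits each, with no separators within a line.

Answer: 13355
46777
36777
13344

Derivation:
(row=0, col=0): c = -1.8200 + 0.9200i → escape time 1
(row=0, col=1): c = -1.3425 + 0.9200i → escape time 3
(row=0, col=2): c = -0.8650 + 0.9200i → escape time 3
(row=0, col=3): c = -0.3875 + 0.9200i → escape time 5
(row=0, col=4): c = 0.0900 + 0.9200i → escape time 5
(row=1, col=0): c = -1.8200 + 0.2800i → escape time 4
(row=1, col=1): c = -1.3425 + 0.2800i → escape time 6
(row=1, col=2): c = -0.8650 + 0.2800i → escape time 7
(row=1, col=3): c = -0.3875 + 0.2800i → escape time 7
(row=1, col=4): c = 0.0900 + 0.2800i → escape time 7
(row=2, col=0): c = -1.8200 + -0.3600i → escape time 3
(row=2, col=1): c = -1.3425 + -0.3600i → escape time 6
(row=2, col=2): c = -0.8650 + -0.3600i → escape time 7
(row=2, col=3): c = -0.3875 + -0.3600i → escape time 7
(row=2, col=4): c = 0.0900 + -0.3600i → escape time 7
(row=3, col=0): c = -1.8200 + -1.0000i → escape time 1
(row=3, col=1): c = -1.3425 + -1.0000i → escape time 3
(row=3, col=2): c = -0.8650 + -1.0000i → escape time 3
(row=3, col=3): c = -0.3875 + -1.0000i → escape time 4
(row=3, col=4): c = 0.0900 + -1.0000i → escape time 4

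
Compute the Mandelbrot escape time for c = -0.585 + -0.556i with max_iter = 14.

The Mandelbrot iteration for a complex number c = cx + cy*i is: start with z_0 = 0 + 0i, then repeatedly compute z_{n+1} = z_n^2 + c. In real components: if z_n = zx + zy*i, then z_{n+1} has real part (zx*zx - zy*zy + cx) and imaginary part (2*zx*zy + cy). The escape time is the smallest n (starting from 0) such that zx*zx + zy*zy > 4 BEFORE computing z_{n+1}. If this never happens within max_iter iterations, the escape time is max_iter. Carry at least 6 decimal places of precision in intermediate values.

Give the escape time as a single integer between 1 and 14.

Answer: 14

Derivation:
z_0 = 0 + 0i, c = -0.5850 + -0.5560i
Iter 1: z = -0.5850 + -0.5560i, |z|^2 = 0.6514
Iter 2: z = -0.5519 + 0.0945i, |z|^2 = 0.3135
Iter 3: z = -0.2893 + -0.6603i, |z|^2 = 0.5198
Iter 4: z = -0.9373 + -0.1739i, |z|^2 = 0.9088
Iter 5: z = 0.2633 + -0.2300i, |z|^2 = 0.1223
Iter 6: z = -0.5686 + -0.6771i, |z|^2 = 0.7818
Iter 7: z = -0.7203 + 0.2140i, |z|^2 = 0.5646
Iter 8: z = -0.1120 + -0.8643i, |z|^2 = 0.7595
Iter 9: z = -1.3194 + -0.3624i, |z|^2 = 1.8721
Iter 10: z = 1.0244 + 0.4003i, |z|^2 = 1.2098
Iter 11: z = 0.3042 + 0.2642i, |z|^2 = 0.1624
Iter 12: z = -0.5623 + -0.3952i, |z|^2 = 0.4723
Iter 13: z = -0.4251 + -0.1116i, |z|^2 = 0.1931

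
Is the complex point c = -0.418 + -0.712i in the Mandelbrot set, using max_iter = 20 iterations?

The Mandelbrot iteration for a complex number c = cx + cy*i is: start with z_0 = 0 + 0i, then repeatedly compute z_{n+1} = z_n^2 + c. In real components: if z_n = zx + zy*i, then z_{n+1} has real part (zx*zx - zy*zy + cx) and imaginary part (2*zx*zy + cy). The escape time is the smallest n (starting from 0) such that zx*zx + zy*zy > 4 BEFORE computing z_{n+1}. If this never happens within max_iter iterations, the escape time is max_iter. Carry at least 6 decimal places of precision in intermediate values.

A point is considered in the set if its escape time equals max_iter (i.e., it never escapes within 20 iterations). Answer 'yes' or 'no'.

Answer: no

Derivation:
z_0 = 0 + 0i, c = -0.4180 + -0.7120i
Iter 1: z = -0.4180 + -0.7120i, |z|^2 = 0.6817
Iter 2: z = -0.7502 + -0.1168i, |z|^2 = 0.5765
Iter 3: z = 0.1312 + -0.5368i, |z|^2 = 0.3054
Iter 4: z = -0.6889 + -0.8529i, |z|^2 = 1.2020
Iter 5: z = -0.6707 + 0.4631i, |z|^2 = 0.6643
Iter 6: z = -0.1826 + -1.3332i, |z|^2 = 1.8109
Iter 7: z = -2.1622 + -0.2250i, |z|^2 = 4.7258
Escaped at iteration 7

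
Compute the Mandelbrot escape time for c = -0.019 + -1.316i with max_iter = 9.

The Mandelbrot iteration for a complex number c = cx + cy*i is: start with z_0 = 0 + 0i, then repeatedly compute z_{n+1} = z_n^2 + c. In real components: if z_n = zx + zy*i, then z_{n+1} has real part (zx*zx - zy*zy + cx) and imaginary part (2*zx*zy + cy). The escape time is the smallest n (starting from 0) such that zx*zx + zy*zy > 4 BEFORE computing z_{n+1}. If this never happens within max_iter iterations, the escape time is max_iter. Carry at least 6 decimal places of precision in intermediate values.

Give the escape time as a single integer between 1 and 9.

Answer: 2

Derivation:
z_0 = 0 + 0i, c = -0.0190 + -1.3160i
Iter 1: z = -0.0190 + -1.3160i, |z|^2 = 1.7322
Iter 2: z = -1.7505 + -1.2660i, |z|^2 = 4.6670
Escaped at iteration 2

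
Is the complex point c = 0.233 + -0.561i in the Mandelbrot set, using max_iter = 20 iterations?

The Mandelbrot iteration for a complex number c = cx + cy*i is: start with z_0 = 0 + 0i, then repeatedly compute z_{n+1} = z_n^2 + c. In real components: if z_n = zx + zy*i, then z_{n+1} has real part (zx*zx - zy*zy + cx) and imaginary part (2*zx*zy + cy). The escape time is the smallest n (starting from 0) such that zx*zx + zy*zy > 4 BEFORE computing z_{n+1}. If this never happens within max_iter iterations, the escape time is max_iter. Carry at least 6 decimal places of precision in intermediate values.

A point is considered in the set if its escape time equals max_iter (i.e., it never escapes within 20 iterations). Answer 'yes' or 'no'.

z_0 = 0 + 0i, c = 0.2330 + -0.5610i
Iter 1: z = 0.2330 + -0.5610i, |z|^2 = 0.3690
Iter 2: z = -0.0274 + -0.8224i, |z|^2 = 0.6771
Iter 3: z = -0.4426 + -0.5159i, |z|^2 = 0.4621
Iter 4: z = 0.1628 + -0.1043i, |z|^2 = 0.0374
Iter 5: z = 0.2486 + -0.5950i, |z|^2 = 0.4158
Iter 6: z = -0.0592 + -0.8568i, |z|^2 = 0.7377
Iter 7: z = -0.4977 + -0.4596i, |z|^2 = 0.4589
Iter 8: z = 0.2694 + -0.1035i, |z|^2 = 0.0833
Iter 9: z = 0.2949 + -0.6168i, |z|^2 = 0.4674
Iter 10: z = -0.0605 + -0.9248i, |z|^2 = 0.8588
Iter 11: z = -0.6185 + -0.4491i, |z|^2 = 0.5843
Iter 12: z = 0.4138 + -0.0054i, |z|^2 = 0.1713
Iter 13: z = 0.4042 + -0.5655i, |z|^2 = 0.4832
Iter 14: z = 0.0767 + -1.0182i, |z|^2 = 1.0425
Iter 15: z = -0.7978 + -0.7171i, |z|^2 = 1.1507
Iter 16: z = 0.3552 + 0.5832i, |z|^2 = 0.4662
Iter 17: z = 0.0191 + -0.1467i, |z|^2 = 0.0219
Iter 18: z = 0.2118 + -0.5666i, |z|^2 = 0.3659
Iter 19: z = -0.0432 + -0.8011i, |z|^2 = 0.6436
Did not escape in 20 iterations → in set

Answer: yes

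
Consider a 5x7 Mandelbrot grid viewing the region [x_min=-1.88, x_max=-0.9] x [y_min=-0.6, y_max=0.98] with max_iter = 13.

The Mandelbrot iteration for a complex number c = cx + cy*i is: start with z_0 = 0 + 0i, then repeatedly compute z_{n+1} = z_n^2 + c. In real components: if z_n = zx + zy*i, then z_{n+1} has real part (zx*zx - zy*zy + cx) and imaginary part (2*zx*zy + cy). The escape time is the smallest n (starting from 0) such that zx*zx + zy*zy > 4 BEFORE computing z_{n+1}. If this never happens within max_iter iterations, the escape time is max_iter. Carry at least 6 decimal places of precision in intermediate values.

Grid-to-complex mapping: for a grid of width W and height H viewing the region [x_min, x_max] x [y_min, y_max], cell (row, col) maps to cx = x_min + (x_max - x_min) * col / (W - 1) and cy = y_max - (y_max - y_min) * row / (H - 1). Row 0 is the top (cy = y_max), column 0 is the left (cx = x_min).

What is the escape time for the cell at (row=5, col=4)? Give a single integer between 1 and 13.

Answer: 8

Derivation:
z_0 = 0 + 0i, c = -0.9000 + -0.3367i
Iter 1: z = -0.9000 + -0.3367i, |z|^2 = 0.9233
Iter 2: z = -0.2033 + 0.2693i, |z|^2 = 0.1139
Iter 3: z = -0.9312 + -0.4462i, |z|^2 = 1.0662
Iter 4: z = -0.2320 + 0.4943i, |z|^2 = 0.2982
Iter 5: z = -1.0905 + -0.5660i, |z|^2 = 1.5097
Iter 6: z = -0.0311 + 0.8979i, |z|^2 = 0.8071
Iter 7: z = -1.7052 + -0.3925i, |z|^2 = 3.0617
Iter 8: z = 1.8537 + 1.0018i, |z|^2 = 4.4398
Escaped at iteration 8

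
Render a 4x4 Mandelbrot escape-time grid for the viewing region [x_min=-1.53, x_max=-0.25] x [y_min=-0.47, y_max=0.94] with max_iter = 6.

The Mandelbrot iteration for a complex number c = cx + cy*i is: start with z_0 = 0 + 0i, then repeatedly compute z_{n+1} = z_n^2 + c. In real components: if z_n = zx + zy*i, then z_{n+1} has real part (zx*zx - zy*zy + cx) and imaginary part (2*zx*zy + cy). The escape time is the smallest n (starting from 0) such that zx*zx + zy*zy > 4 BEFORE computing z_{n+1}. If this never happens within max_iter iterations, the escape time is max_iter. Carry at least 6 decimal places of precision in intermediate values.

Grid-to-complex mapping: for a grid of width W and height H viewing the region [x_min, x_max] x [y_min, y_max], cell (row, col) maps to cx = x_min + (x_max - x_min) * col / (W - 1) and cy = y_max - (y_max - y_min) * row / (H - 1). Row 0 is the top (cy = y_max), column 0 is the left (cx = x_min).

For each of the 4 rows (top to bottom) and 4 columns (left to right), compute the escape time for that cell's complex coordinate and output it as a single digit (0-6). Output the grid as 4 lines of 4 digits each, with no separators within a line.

Answer: 3346
3566
6666
3566

Derivation:
(row=0, col=0): c = -1.5300 + 0.9400i → escape time 3
(row=0, col=1): c = -1.1033 + 0.9400i → escape time 3
(row=0, col=2): c = -0.6767 + 0.9400i → escape time 4
(row=0, col=3): c = -0.2500 + 0.9400i → escape time 6
(row=1, col=0): c = -1.5300 + 0.4700i → escape time 3
(row=1, col=1): c = -1.1033 + 0.4700i → escape time 5
(row=1, col=2): c = -0.6767 + 0.4700i → escape time 6
(row=1, col=3): c = -0.2500 + 0.4700i → escape time 6
(row=2, col=0): c = -1.5300 + 0.0000i → escape time 6
(row=2, col=1): c = -1.1033 + 0.0000i → escape time 6
(row=2, col=2): c = -0.6767 + 0.0000i → escape time 6
(row=2, col=3): c = -0.2500 + 0.0000i → escape time 6
(row=3, col=0): c = -1.5300 + -0.4700i → escape time 3
(row=3, col=1): c = -1.1033 + -0.4700i → escape time 5
(row=3, col=2): c = -0.6767 + -0.4700i → escape time 6
(row=3, col=3): c = -0.2500 + -0.4700i → escape time 6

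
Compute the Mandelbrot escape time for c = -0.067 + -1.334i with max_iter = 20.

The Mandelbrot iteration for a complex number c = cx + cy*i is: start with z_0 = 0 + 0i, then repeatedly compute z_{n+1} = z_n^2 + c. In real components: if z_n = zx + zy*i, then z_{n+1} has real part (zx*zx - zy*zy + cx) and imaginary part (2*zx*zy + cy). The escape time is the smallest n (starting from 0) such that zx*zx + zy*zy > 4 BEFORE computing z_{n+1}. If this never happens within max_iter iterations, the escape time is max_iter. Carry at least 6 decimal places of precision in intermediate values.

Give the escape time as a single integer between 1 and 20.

z_0 = 0 + 0i, c = -0.0670 + -1.3340i
Iter 1: z = -0.0670 + -1.3340i, |z|^2 = 1.7840
Iter 2: z = -1.8421 + -1.1552i, |z|^2 = 4.7278
Escaped at iteration 2

Answer: 2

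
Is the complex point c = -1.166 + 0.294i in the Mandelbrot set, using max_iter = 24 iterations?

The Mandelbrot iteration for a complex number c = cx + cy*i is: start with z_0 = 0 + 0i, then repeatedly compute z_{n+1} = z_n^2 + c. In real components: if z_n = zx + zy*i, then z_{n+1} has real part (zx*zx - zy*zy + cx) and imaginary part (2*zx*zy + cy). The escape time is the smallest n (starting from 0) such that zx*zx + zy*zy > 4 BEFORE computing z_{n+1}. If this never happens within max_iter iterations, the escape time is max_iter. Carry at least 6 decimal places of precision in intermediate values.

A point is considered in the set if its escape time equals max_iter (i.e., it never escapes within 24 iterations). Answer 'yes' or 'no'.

z_0 = 0 + 0i, c = -1.1660 + 0.2940i
Iter 1: z = -1.1660 + 0.2940i, |z|^2 = 1.4460
Iter 2: z = 0.1071 + -0.3916i, |z|^2 = 0.1648
Iter 3: z = -1.3079 + 0.2101i, |z|^2 = 1.7547
Iter 4: z = 0.5004 + -0.2556i, |z|^2 = 0.3157
Iter 5: z = -0.9809 + 0.0382i, |z|^2 = 0.9636
Iter 6: z = -0.2053 + 0.2190i, |z|^2 = 0.0901
Iter 7: z = -1.1718 + 0.2041i, |z|^2 = 1.4148
Iter 8: z = 0.1656 + -0.1843i, |z|^2 = 0.0614
Iter 9: z = -1.1726 + 0.2330i, |z|^2 = 1.4292
Iter 10: z = 0.1546 + -0.2524i, |z|^2 = 0.0876
Iter 11: z = -1.2058 + 0.2160i, |z|^2 = 1.5006
Iter 12: z = 0.2413 + -0.2268i, |z|^2 = 0.1097
Iter 13: z = -1.1592 + 0.1845i, |z|^2 = 1.3779
Iter 14: z = 0.1438 + -0.1338i, |z|^2 = 0.0386
Iter 15: z = -1.1632 + 0.2555i, |z|^2 = 1.4184
Iter 16: z = 0.1218 + -0.3005i, |z|^2 = 0.1051
Iter 17: z = -1.2414 + 0.2208i, |z|^2 = 1.5899
Iter 18: z = 0.3264 + -0.2542i, |z|^2 = 0.1711
Iter 19: z = -1.1241 + 0.1281i, |z|^2 = 1.2799
Iter 20: z = 0.0811 + 0.0061i, |z|^2 = 0.0066
Iter 21: z = -1.1595 + 0.2950i, |z|^2 = 1.4314
Iter 22: z = 0.0913 + -0.3900i, |z|^2 = 0.1605
Iter 23: z = -1.3098 + 0.2228i, |z|^2 = 1.7652
Did not escape in 24 iterations → in set

Answer: yes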